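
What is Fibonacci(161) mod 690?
631

Matrix identity: Q^n = [[F_(n+1), F_n], [F_n, F_(n-1)]] with Q = [[1,1],[1,0]].
n = 161 = 10100001₂. Square-and-multiply, entries mod 690:
Q^1 = [[1,1],[1,0]]
Q^2 = (Q^1)² = [[2,1],[1,1]]
Q^5 = (Q^2)²·Q = [[8,5],[5,3]]
Q^10 = (Q^5)² = [[89,55],[55,34]]
Q^20 = (Q^10)² = [[596,555],[555,41]]
Q^40 = (Q^20)² = [[151,255],[255,586]]
Q^80 = (Q^40)² = [[196,255],[255,631]]
Q^161 = (Q^80)²·Q = [[376,631],[631,435]]
F_161 mod 690 = Q^161[0][1] = 631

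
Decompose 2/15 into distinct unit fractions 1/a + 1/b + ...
1/8 + 1/120

Greedy algorithm:
2/15: ceiling(15/2) = 8, use 1/8
1/120: ceiling(120/1) = 120, use 1/120
Result: 2/15 = 1/8 + 1/120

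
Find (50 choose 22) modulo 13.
9

Using Lucas' theorem:
Write n=50 and k=22 in base 13:
n in base 13: [3, 11]
k in base 13: [1, 9]
C(50,22) mod 13 = ∏ C(n_i, k_i) mod 13
Digit binomials (mod 13): C(3,1) = 3; C(11,9) = 55 ≡ 3
Product: 3 × 3 = 9 ≡ 9 (mod 13)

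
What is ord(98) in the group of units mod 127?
63

127 is prime, so ord(98) divides φ(127) = 126.
Divisors of 126: 1, 2, 3, 6, 7, 9, 14, 18, 21, 42, 63, 126.
Repeated squaring: 98^1 ≡ 98, 98^2 ≡ 79, 98^4 ≡ 18, 98^8 ≡ 70, 98^16 ≡ 74, 98^32 ≡ 15, 98^64 ≡ 98 (mod 127).
Test 98^d mod 127 for each divisor d in increasing order:
98^1 ≡ 98
98^2 ≡ 79
98^3 = 98^2·98^1 ≡ 122
98^6 = 98^4·98^2 ≡ 25
98^7 = 98^4·98^2·98^1 ≡ 37
98^9 = 98^8·98^1 ≡ 2
98^14 = 98^8·98^4·98^2 ≡ 99
98^18 = 98^16·98^2 ≡ 4
98^21 = 98^16·98^4·98^1 ≡ 107
98^42 = 98^32·98^8·98^2 ≡ 19
98^63 = 98^32·98^16·98^8·98^4·98^2·98^1 ≡ 1  ← first divisor giving 1
The order is 63.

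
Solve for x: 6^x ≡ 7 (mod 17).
5

Baby-step giant-step with step n = ⌈√17⌉ = 5.
Baby steps 6^j mod 17 (j:value) for j=0..4: 0:1, 1:6, 2:2, 3:12, 4:4.
Giant-step multiplier: 6^(-5) ≡ 6^(16-5) = 6^11 ≡ 5 (mod 17).
Giant steps γ_i = 7·5^i mod 17: γ_0=7, γ_1=1 (in table at j=0).
x = i·n + j = 1·5 + 0 = 5.
Check: 6^5 ≡ 7 (mod 17).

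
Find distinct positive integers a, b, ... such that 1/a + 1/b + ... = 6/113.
1/19 + 1/2147

Greedy algorithm:
6/113: ceiling(113/6) = 19, use 1/19
1/2147: ceiling(2147/1) = 2147, use 1/2147
Result: 6/113 = 1/19 + 1/2147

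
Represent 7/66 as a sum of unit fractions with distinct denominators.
1/10 + 1/165

Greedy algorithm:
7/66: ceiling(66/7) = 10, use 1/10
1/165: ceiling(165/1) = 165, use 1/165
Result: 7/66 = 1/10 + 1/165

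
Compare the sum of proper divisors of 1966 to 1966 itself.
deficient

Proper divisors of 1966: sum = 1 + 2 + 983 = 986
Since 986 < 1966, 1966 is deficient.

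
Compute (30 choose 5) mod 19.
6

Using Lucas' theorem:
Write n=30 and k=5 in base 19:
n in base 19: [1, 11]
k in base 19: [0, 5]
C(30,5) mod 19 = ∏ C(n_i, k_i) mod 19
Digit binomials (mod 19): C(1,0) = 1; C(11,5) = 462 ≡ 6
Product: 1 × 6 = 6 ≡ 6 (mod 19)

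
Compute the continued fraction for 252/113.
[2; 4, 2, 1, 8]

Euclidean algorithm steps:
252 = 2 × 113 + 26
113 = 4 × 26 + 9
26 = 2 × 9 + 8
9 = 1 × 8 + 1
8 = 8 × 1 + 0
Continued fraction: [2; 4, 2, 1, 8]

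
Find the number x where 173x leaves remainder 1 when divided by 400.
37

gcd(173, 400) = 1, so the inverse exists.
Extended Euclidean algorithm on (400, 173):
400 = 2 × 173 + 54  ⟹  54 = (1)·400 + (-2)·173
173 = 3 × 54 + 11  ⟹  11 = (-3)·400 + (7)·173
54 = 4 × 11 + 10  ⟹  10 = (13)·400 + (-30)·173
11 = 1 × 10 + 1  ⟹  1 = (-16)·400 + (37)·173
So (37)·173 ≡ 1 (mod 400), i.e. 173^(-1) ≡ 37 (mod 400).
Check: 173 × 37 = 6401 ≡ 1 (mod 400)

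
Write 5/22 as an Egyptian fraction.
1/5 + 1/37 + 1/4070

Greedy algorithm:
5/22: ceiling(22/5) = 5, use 1/5
3/110: ceiling(110/3) = 37, use 1/37
1/4070: ceiling(4070/1) = 4070, use 1/4070
Result: 5/22 = 1/5 + 1/37 + 1/4070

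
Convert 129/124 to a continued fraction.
[1; 24, 1, 4]

Euclidean algorithm steps:
129 = 1 × 124 + 5
124 = 24 × 5 + 4
5 = 1 × 4 + 1
4 = 4 × 1 + 0
Continued fraction: [1; 24, 1, 4]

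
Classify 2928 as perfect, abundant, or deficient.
abundant

Proper divisors of 2928: sum = 1 + 2 + 3 + 4 + 6 + 8 + 12 + 16 + ... + 488 + 732 + 976 + 1464 (19 divisors) = 4760
Since 4760 > 2928, 2928 is abundant.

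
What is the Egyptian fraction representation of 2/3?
1/2 + 1/6

Greedy algorithm:
2/3: ceiling(3/2) = 2, use 1/2
1/6: ceiling(6/1) = 6, use 1/6
Result: 2/3 = 1/2 + 1/6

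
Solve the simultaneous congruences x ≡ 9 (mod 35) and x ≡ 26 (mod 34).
604

Using Chinese Remainder Theorem:
M = 35 × 34 = 1190
M1 = 34, M2 = 35
y1 = 34^(-1) mod 35 = 34
y2 = 35^(-1) mod 34 = 1
x = (9×34×34 + 26×35×1) mod 1190 = 604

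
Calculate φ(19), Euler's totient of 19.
18

19 = 19
φ(n) = n × ∏(1 - 1/p) for each prime p dividing n
φ(19) = 19 × (1 - 1/19) = 18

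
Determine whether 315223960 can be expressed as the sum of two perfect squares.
Not possible

Factorization: 315223960 = 2^3 × 5 × 199^3
By Fermat: n is sum of two squares iff every prime p ≡ 3 (mod 4) appears to even power.
Prime(s) ≡ 3 (mod 4) with odd exponent: [(199, 3)]
Therefore 315223960 cannot be expressed as a² + b².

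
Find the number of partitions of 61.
1121505

p(n) counts ways to write n as a sum of positive integers (order ignored).
Euler's pentagonal recurrence: p(k) = p(k-1) + p(k-2) - p(k-5) - p(k-7) + p(k-12) + p(k-15) - ... (offsets j(3j∓1)/2, signs ++--, p(0)=1, p(<0)=0).
DP table for k = 0..60: p(0)=1, p(1)=1, p(2)=2, p(3)=3, p(4)=5, p(5)=7, p(6)=11, p(7)=15, p(8)=22, p(9)=30, p(10)=42, p(11)=56, p(12)=77, p(13)=101, p(14)=135, p(15)=176, p(16)=231, p(17)=297, p(18)=385, p(19)=490, p(20)=627, p(21)=792, p(22)=1002, p(23)=1255, p(24)=1575, p(25)=1958, p(26)=2436, p(27)=3010, p(28)=3718, p(29)=4565, p(30)=5604, p(31)=6842, p(32)=8349, p(33)=10143, p(34)=12310, p(35)=14883, p(36)=17977, p(37)=21637, p(38)=26015, p(39)=31185, p(40)=37338, p(41)=44583, p(42)=53174, p(43)=63261, p(44)=75175, p(45)=89134, p(46)=105558, p(47)=124754, p(48)=147273, p(49)=173525, p(50)=204226, p(51)=239943, p(52)=281589, p(53)=329931, p(54)=386155, p(55)=451276, p(56)=526823, p(57)=614154, p(58)=715220, p(59)=831820, p(60)=966467.
Final step: p(61) = p(60) + p(59) - p(56) - p(54) + p(49) + p(46) - p(39) - p(35) + p(26) + p(21) - p(10) - p(4)
= 966467 + 831820 - 526823 - 386155 + 173525 + 105558 - 31185 - 14883 + 2436 + 792 - 42 - 5
= 1121505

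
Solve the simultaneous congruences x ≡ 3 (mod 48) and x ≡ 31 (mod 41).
195

Using Chinese Remainder Theorem:
M = 48 × 41 = 1968
M1 = 41, M2 = 48
y1 = 41^(-1) mod 48 = 41
y2 = 48^(-1) mod 41 = 6
x = (3×41×41 + 31×48×6) mod 1968 = 195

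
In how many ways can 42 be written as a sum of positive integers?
53174

p(n) counts ways to write n as a sum of positive integers (order ignored).
Euler's pentagonal recurrence: p(k) = p(k-1) + p(k-2) - p(k-5) - p(k-7) + p(k-12) + p(k-15) - ... (offsets j(3j∓1)/2, signs ++--, p(0)=1, p(<0)=0).
DP table for k = 0..41: p(0)=1, p(1)=1, p(2)=2, p(3)=3, p(4)=5, p(5)=7, p(6)=11, p(7)=15, p(8)=22, p(9)=30, p(10)=42, p(11)=56, p(12)=77, p(13)=101, p(14)=135, p(15)=176, p(16)=231, p(17)=297, p(18)=385, p(19)=490, p(20)=627, p(21)=792, p(22)=1002, p(23)=1255, p(24)=1575, p(25)=1958, p(26)=2436, p(27)=3010, p(28)=3718, p(29)=4565, p(30)=5604, p(31)=6842, p(32)=8349, p(33)=10143, p(34)=12310, p(35)=14883, p(36)=17977, p(37)=21637, p(38)=26015, p(39)=31185, p(40)=37338, p(41)=44583.
Final step: p(42) = p(41) + p(40) - p(37) - p(35) + p(30) + p(27) - p(20) - p(16) + p(7) + p(2)
= 44583 + 37338 - 21637 - 14883 + 5604 + 3010 - 627 - 231 + 15 + 2
= 53174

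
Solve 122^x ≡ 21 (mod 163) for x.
156

Baby-step giant-step with step n = ⌈√163⌉ = 13.
Baby steps 122^j mod 163 (j:value) for j=0..12: 0:1, 1:122, 2:51, 3:28, 4:156, 5:124, 6:132, 7:130, 8:49, 9:110, 10:54, 11:68, 12:146.
Giant-step multiplier: 122^(-13) ≡ 122^(162-13) = 122^149 ≡ 29 (mod 163).
Giant steps γ_i = 21·29^i mod 163: γ_0=21, γ_1=120, γ_2=57, γ_3=23, γ_4=15, γ_5=109, γ_6=64, γ_7=63, γ_8=34, γ_9=8, γ_10=69, γ_11=45, γ_12=1 (in table at j=0).
x = i·n + j = 12·13 + 0 = 156.
Check: 122^156 ≡ 21 (mod 163).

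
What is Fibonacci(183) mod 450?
322

Matrix identity: Q^n = [[F_(n+1), F_n], [F_n, F_(n-1)]] with Q = [[1,1],[1,0]].
n = 183 = 10110111₂. Square-and-multiply, entries mod 450:
Q^1 = [[1,1],[1,0]]
Q^2 = (Q^1)² = [[2,1],[1,1]]
Q^5 = (Q^2)²·Q = [[8,5],[5,3]]
Q^11 = (Q^5)²·Q = [[144,89],[89,55]]
Q^22 = (Q^11)² = [[307,161],[161,146]]
Q^45 = (Q^22)²·Q = [[53,20],[20,33]]
Q^91 = (Q^45)²·Q = [[429,59],[59,370]]
Q^183 = (Q^91)²·Q = [[213,322],[322,341]]
F_183 mod 450 = Q^183[0][1] = 322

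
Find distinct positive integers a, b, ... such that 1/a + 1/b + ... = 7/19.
1/3 + 1/29 + 1/1653

Greedy algorithm:
7/19: ceiling(19/7) = 3, use 1/3
2/57: ceiling(57/2) = 29, use 1/29
1/1653: ceiling(1653/1) = 1653, use 1/1653
Result: 7/19 = 1/3 + 1/29 + 1/1653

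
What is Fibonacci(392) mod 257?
80

Matrix identity: Q^n = [[F_(n+1), F_n], [F_n, F_(n-1)]] with Q = [[1,1],[1,0]].
n = 392 = 110001000₂. Square-and-multiply, entries mod 257:
Q^1 = [[1,1],[1,0]]
Q^3 = (Q^1)²·Q = [[3,2],[2,1]]
Q^6 = (Q^3)² = [[13,8],[8,5]]
Q^12 = (Q^6)² = [[233,144],[144,89]]
Q^24 = (Q^12)² = [[238,108],[108,130]]
Q^49 = (Q^24)²·Q = [[112,203],[203,166]]
Q^98 = (Q^49)² = [[40,151],[151,146]]
Q^196 = (Q^98)² = [[243,73],[73,170]]
Q^392 = (Q^196)² = [[128,80],[80,48]]
F_392 mod 257 = Q^392[0][1] = 80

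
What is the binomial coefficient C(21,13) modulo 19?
0

Using Lucas' theorem:
Write n=21 and k=13 in base 19:
n in base 19: [1, 2]
k in base 19: [0, 13]
C(21,13) mod 19 = ∏ C(n_i, k_i) mod 19
Digit binomials (mod 19): C(1,0) = 1; C(2,13) = 0 (k_i > n_i)
Product: 1 × 0 = 0 ≡ 0 (mod 19)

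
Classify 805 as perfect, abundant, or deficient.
deficient

Proper divisors of 805: sum = 1 + 5 + 7 + 23 + 35 + 115 + 161 = 347
Since 347 < 805, 805 is deficient.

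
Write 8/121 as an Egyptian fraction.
1/16 + 1/277 + 1/178758 + 1/47931455088

Greedy algorithm:
8/121: ceiling(121/8) = 16, use 1/16
7/1936: ceiling(1936/7) = 277, use 1/277
3/536272: ceiling(536272/3) = 178758, use 1/178758
1/47931455088: ceiling(47931455088/1) = 47931455088, use 1/47931455088
Result: 8/121 = 1/16 + 1/277 + 1/178758 + 1/47931455088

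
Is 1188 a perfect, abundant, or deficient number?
abundant

Proper divisors of 1188: sum = 1 + 2 + 3 + 4 + 6 + 9 + 11 + 12 + ... + 198 + 297 + 396 + 594 (23 divisors) = 2172
Since 2172 > 1188, 1188 is abundant.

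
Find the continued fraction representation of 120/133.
[0; 1, 9, 4, 3]

Euclidean algorithm steps:
120 = 0 × 133 + 120
133 = 1 × 120 + 13
120 = 9 × 13 + 3
13 = 4 × 3 + 1
3 = 3 × 1 + 0
Continued fraction: [0; 1, 9, 4, 3]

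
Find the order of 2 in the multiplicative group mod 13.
12

13 is prime, so ord(2) divides φ(13) = 12.
Divisors of 12: 1, 2, 3, 4, 6, 12.
Repeated squaring: 2^1 ≡ 2, 2^2 ≡ 4, 2^4 ≡ 3, 2^8 ≡ 9 (mod 13).
Test 2^d mod 13 for each divisor d in increasing order:
2^1 ≡ 2
2^2 ≡ 4
2^3 = 2^2·2^1 ≡ 8
2^4 ≡ 3
2^6 = 2^4·2^2 ≡ 12
2^12 = 2^8·2^4 ≡ 1  ← first divisor giving 1
The order is 12.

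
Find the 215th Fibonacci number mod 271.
32

Matrix identity: Q^n = [[F_(n+1), F_n], [F_n, F_(n-1)]] with Q = [[1,1],[1,0]].
n = 215 = 11010111₂. Square-and-multiply, entries mod 271:
Q^1 = [[1,1],[1,0]]
Q^3 = (Q^1)²·Q = [[3,2],[2,1]]
Q^6 = (Q^3)² = [[13,8],[8,5]]
Q^13 = (Q^6)²·Q = [[106,233],[233,144]]
Q^26 = (Q^13)² = [[214,256],[256,229]]
Q^53 = (Q^26)²·Q = [[81,222],[222,130]]
Q^107 = (Q^53)²·Q = [[249,19],[19,230]]
Q^215 = (Q^107)²·Q = [[190,32],[32,158]]
F_215 mod 271 = Q^215[0][1] = 32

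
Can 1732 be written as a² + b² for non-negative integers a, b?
24² + 34² (a=24, b=34)

Factorization: 1732 = 2^2 × 433
By Fermat: n is sum of two squares iff every prime p ≡ 3 (mod 4) appears to even power.
All primes ≡ 3 (mod 4) appear to even power.
Search a = 0, 1, 2, … for 1732 - a² a perfect square: first hit at a = 24: 1732 - 576 = 1156 = 34².
1732 = 24² + 34² = 576 + 1156 ✓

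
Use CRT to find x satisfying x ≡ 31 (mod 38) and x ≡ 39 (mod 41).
449

Using Chinese Remainder Theorem:
M = 38 × 41 = 1558
M1 = 41, M2 = 38
y1 = 41^(-1) mod 38 = 13
y2 = 38^(-1) mod 41 = 27
x = (31×41×13 + 39×38×27) mod 1558 = 449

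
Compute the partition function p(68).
3087735

p(n) counts ways to write n as a sum of positive integers (order ignored).
Euler's pentagonal recurrence: p(k) = p(k-1) + p(k-2) - p(k-5) - p(k-7) + p(k-12) + p(k-15) - ... (offsets j(3j∓1)/2, signs ++--, p(0)=1, p(<0)=0).
DP table for k = 0..67: p(0)=1, p(1)=1, p(2)=2, p(3)=3, p(4)=5, p(5)=7, p(6)=11, p(7)=15, p(8)=22, p(9)=30, p(10)=42, p(11)=56, p(12)=77, p(13)=101, p(14)=135, p(15)=176, p(16)=231, p(17)=297, p(18)=385, p(19)=490, p(20)=627, p(21)=792, p(22)=1002, p(23)=1255, p(24)=1575, p(25)=1958, p(26)=2436, p(27)=3010, p(28)=3718, p(29)=4565, p(30)=5604, p(31)=6842, p(32)=8349, p(33)=10143, p(34)=12310, p(35)=14883, p(36)=17977, p(37)=21637, p(38)=26015, p(39)=31185, p(40)=37338, p(41)=44583, p(42)=53174, p(43)=63261, p(44)=75175, p(45)=89134, p(46)=105558, p(47)=124754, p(48)=147273, p(49)=173525, p(50)=204226, p(51)=239943, p(52)=281589, p(53)=329931, p(54)=386155, p(55)=451276, p(56)=526823, p(57)=614154, p(58)=715220, p(59)=831820, p(60)=966467, p(61)=1121505, p(62)=1300156, p(63)=1505499, p(64)=1741630, p(65)=2012558, p(66)=2323520, p(67)=2679689.
Final step: p(68) = p(67) + p(66) - p(63) - p(61) + p(56) + p(53) - p(46) - p(42) + p(33) + p(28) - p(17) - p(11)
= 2679689 + 2323520 - 1505499 - 1121505 + 526823 + 329931 - 105558 - 53174 + 10143 + 3718 - 297 - 56
= 3087735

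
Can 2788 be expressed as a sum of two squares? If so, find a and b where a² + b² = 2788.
22² + 48² (a=22, b=48)

Factorization: 2788 = 2^2 × 17 × 41
By Fermat: n is sum of two squares iff every prime p ≡ 3 (mod 4) appears to even power.
All primes ≡ 3 (mod 4) appear to even power.
Search a = 0, 1, 2, … for 2788 - a² a perfect square: first hit at a = 22: 2788 - 484 = 2304 = 48².
2788 = 22² + 48² = 484 + 2304 ✓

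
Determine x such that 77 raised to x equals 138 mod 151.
106

Baby-step giant-step with step n = ⌈√151⌉ = 13.
Baby steps 77^j mod 151 (j:value) for j=0..12: 0:1, 1:77, 2:40, 3:60, 4:90, 5:135, 6:127, 7:115, 8:97, 9:70, 10:105, 11:82, 12:123.
Giant-step multiplier: 77^(-13) ≡ 77^(150-13) = 77^137 ≡ 133 (mod 151).
Giant steps γ_i = 138·133^i mod 151: γ_0=138, γ_1=83, γ_2=16, γ_3=14, γ_4=50, γ_5=6, γ_6=43, γ_7=132, γ_8=40 (in table at j=2).
x = i·n + j = 8·13 + 2 = 106.
Check: 77^106 ≡ 138 (mod 151).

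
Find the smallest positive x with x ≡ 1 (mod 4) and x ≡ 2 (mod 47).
49

Using Chinese Remainder Theorem:
M = 4 × 47 = 188
M1 = 47, M2 = 4
y1 = 47^(-1) mod 4 = 3
y2 = 4^(-1) mod 47 = 12
x = (1×47×3 + 2×4×12) mod 188 = 49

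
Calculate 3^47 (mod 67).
27

Repeated squaring. Binary of 47 = 101111.
3^1 ≡ 3 (mod 67); 3^2 ≡ 9 (mod 67); 3^4 ≡ 14 (mod 67); 3^8 ≡ 62 (mod 67); 3^16 ≡ 25 (mod 67); 3^32 ≡ 22 (mod 67)
3^47 = 3^1 × 3^2 × 3^4 × 3^8 × 3^32 ≡ 27 (mod 67)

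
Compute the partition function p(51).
239943

p(n) counts ways to write n as a sum of positive integers (order ignored).
Euler's pentagonal recurrence: p(k) = p(k-1) + p(k-2) - p(k-5) - p(k-7) + p(k-12) + p(k-15) - ... (offsets j(3j∓1)/2, signs ++--, p(0)=1, p(<0)=0).
DP table for k = 0..50: p(0)=1, p(1)=1, p(2)=2, p(3)=3, p(4)=5, p(5)=7, p(6)=11, p(7)=15, p(8)=22, p(9)=30, p(10)=42, p(11)=56, p(12)=77, p(13)=101, p(14)=135, p(15)=176, p(16)=231, p(17)=297, p(18)=385, p(19)=490, p(20)=627, p(21)=792, p(22)=1002, p(23)=1255, p(24)=1575, p(25)=1958, p(26)=2436, p(27)=3010, p(28)=3718, p(29)=4565, p(30)=5604, p(31)=6842, p(32)=8349, p(33)=10143, p(34)=12310, p(35)=14883, p(36)=17977, p(37)=21637, p(38)=26015, p(39)=31185, p(40)=37338, p(41)=44583, p(42)=53174, p(43)=63261, p(44)=75175, p(45)=89134, p(46)=105558, p(47)=124754, p(48)=147273, p(49)=173525, p(50)=204226.
Final step: p(51) = p(50) + p(49) - p(46) - p(44) + p(39) + p(36) - p(29) - p(25) + p(16) + p(11) - p(0)
= 204226 + 173525 - 105558 - 75175 + 31185 + 17977 - 4565 - 1958 + 231 + 56 - 1
= 239943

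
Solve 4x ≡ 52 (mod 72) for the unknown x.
x ≡ 13 (mod 18)

gcd(4, 72) = 4, which divides 52, so solutions exist.
Divide through by 4: x ≡ 13 (mod 18).
The coefficient of x is now 1, so x ≡ 13 (mod 18).
Check: 4 × 13 = 52 ≡ 52 (mod 72).
x ≡ 13 (mod 18), giving 4 solutions mod 72.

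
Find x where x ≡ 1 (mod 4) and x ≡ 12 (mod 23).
81

Using Chinese Remainder Theorem:
M = 4 × 23 = 92
M1 = 23, M2 = 4
y1 = 23^(-1) mod 4 = 3
y2 = 4^(-1) mod 23 = 6
x = (1×23×3 + 12×4×6) mod 92 = 81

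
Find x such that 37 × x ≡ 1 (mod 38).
37

gcd(37, 38) = 1, so the inverse exists.
Extended Euclidean algorithm on (38, 37):
38 = 1 × 37 + 1  ⟹  1 = (1)·38 + (-1)·37
So (-1)·37 ≡ 1 (mod 38), i.e. 37^(-1) ≡ -1 ≡ 37 (mod 38).
Check: 37 × 37 = 1369 ≡ 1 (mod 38)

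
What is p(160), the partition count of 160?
107438159466

p(n) counts ways to write n as a sum of positive integers (order ignored).
Euler's pentagonal recurrence: p(k) = p(k-1) + p(k-2) - p(k-5) - p(k-7) + p(k-12) + p(k-15) - ... (offsets j(3j∓1)/2, signs ++--, p(0)=1, p(<0)=0).
DP table for k = 0..159: p(0)=1, p(1)=1, p(2)=2, p(3)=3, p(4)=5, p(5)=7, p(6)=11, p(7)=15, p(8)=22, p(9)=30, p(10)=42, p(11)=56, p(12)=77, p(13)=101, p(14)=135, p(15)=176, p(16)=231, p(17)=297, p(18)=385, p(19)=490, p(20)=627, p(21)=792, p(22)=1002, p(23)=1255, p(24)=1575, p(25)=1958, p(26)=2436, p(27)=3010, p(28)=3718, p(29)=4565, p(30)=5604, p(31)=6842, p(32)=8349, p(33)=10143, p(34)=12310, p(35)=14883, p(36)=17977, p(37)=21637, p(38)=26015, p(39)=31185, p(40)=37338, p(41)=44583, p(42)=53174, p(43)=63261, p(44)=75175, p(45)=89134, p(46)=105558, p(47)=124754, p(48)=147273, p(49)=173525, p(50)=204226, p(51)=239943, p(52)=281589, p(53)=329931, p(54)=386155, p(55)=451276, p(56)=526823, p(57)=614154, p(58)=715220, p(59)=831820, p(60)=966467, p(61)=1121505, p(62)=1300156, p(63)=1505499, p(64)=1741630, p(65)=2012558, p(66)=2323520, p(67)=2679689, p(68)=3087735, p(69)=3554345, p(70)=4087968, p(71)=4697205, p(72)=5392783, p(73)=6185689, p(74)=7089500, p(75)=8118264, p(76)=9289091, p(77)=10619863, p(78)=12132164, p(79)=13848650, p(80)=15796476, p(81)=18004327, p(82)=20506255, p(83)=23338469, p(84)=26543660, p(85)=30167357, p(86)=34262962, p(87)=38887673, p(88)=44108109, p(89)=49995925, p(90)=56634173, p(91)=64112359, p(92)=72533807, p(93)=82010177, p(94)=92669720, p(95)=104651419, p(96)=118114304, p(97)=133230930, p(98)=150198136, p(99)=169229875, p(100)=190569292, p(101)=214481126, p(102)=241265379, p(103)=271248950, p(104)=304801365, p(105)=342325709, p(106)=384276336, p(107)=431149389, p(108)=483502844, p(109)=541946240, p(110)=607163746, p(111)=679903203, p(112)=761002156, p(113)=851376628, p(114)=952050665, p(115)=1064144451, p(116)=1188908248, p(117)=1327710076, p(118)=1482074143, p(119)=1653668665, p(120)=1844349560, p(121)=2056148051, p(122)=2291320912, p(123)=2552338241, p(124)=2841940500, p(125)=3163127352, p(126)=3519222692, p(127)=3913864295, p(128)=4351078600, p(129)=4835271870, p(130)=5371315400, p(131)=5964539504, p(132)=6620830889, p(133)=7346629512, p(134)=8149040695, p(135)=9035836076, p(136)=10015581680, p(137)=11097645016, p(138)=12292341831, p(139)=13610949895, p(140)=15065878135, p(141)=16670689208, p(142)=18440293320, p(143)=20390982757, p(144)=22540654445, p(145)=24908858009, p(146)=27517052599, p(147)=30388671978, p(148)=33549419497, p(149)=37027355200, p(150)=40853235313, p(151)=45060624582, p(152)=49686288421, p(153)=54770336324, p(154)=60356673280, p(155)=66493182097, p(156)=73232243759, p(157)=80630964769, p(158)=88751778802, p(159)=97662728555.
Final step: p(160) = p(159) + p(158) - p(155) - p(153) + p(148) + p(145) - p(138) - p(134) + p(125) + p(120) - p(109) - p(103) + p(90) + p(83) - p(68) - p(60) + p(43) + p(34) - p(15) - p(5)
= 97662728555 + 88751778802 - 66493182097 - 54770336324 + 33549419497 + 24908858009 - 12292341831 - 8149040695 + 3163127352 + 1844349560 - 541946240 - 271248950 + 56634173 + 23338469 - 3087735 - 966467 + 63261 + 12310 - 176 - 7
= 107438159466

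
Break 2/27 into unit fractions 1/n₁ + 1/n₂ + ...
1/14 + 1/378

Greedy algorithm:
2/27: ceiling(27/2) = 14, use 1/14
1/378: ceiling(378/1) = 378, use 1/378
Result: 2/27 = 1/14 + 1/378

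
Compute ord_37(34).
9

37 is prime, so ord(34) divides φ(37) = 36.
Divisors of 36: 1, 2, 3, 4, 6, 9, 12, 18, 36.
Repeated squaring: 34^1 ≡ 34, 34^2 ≡ 9, 34^4 ≡ 7, 34^8 ≡ 12, 34^16 ≡ 33, 34^32 ≡ 16 (mod 37).
Test 34^d mod 37 for each divisor d in increasing order:
34^1 ≡ 34
34^2 ≡ 9
34^3 = 34^2·34^1 ≡ 10
34^4 ≡ 7
34^6 = 34^4·34^2 ≡ 26
34^9 = 34^8·34^1 ≡ 1  ← first divisor giving 1
The order is 9.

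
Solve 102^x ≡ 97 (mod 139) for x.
115

Baby-step giant-step with step n = ⌈√139⌉ = 12.
Baby steps 102^j mod 139 (j:value) for j=0..11: 0:1, 1:102, 2:118, 3:82, 4:24, 5:85, 6:52, 7:22, 8:20, 9:94, 10:136, 11:111.
Giant-step multiplier: 102^(-12) ≡ 102^(138-12) = 102^126 ≡ 64 (mod 139).
Giant steps γ_i = 97·64^i mod 139: γ_0=97, γ_1=92, γ_2=50, γ_3=3, γ_4=53, γ_5=56, γ_6=109, γ_7=26, γ_8=135, γ_9=22 (in table at j=7).
x = i·n + j = 9·12 + 7 = 115.
Check: 102^115 ≡ 97 (mod 139).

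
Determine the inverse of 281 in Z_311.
114

gcd(281, 311) = 1, so the inverse exists.
Extended Euclidean algorithm on (311, 281):
311 = 1 × 281 + 30  ⟹  30 = (1)·311 + (-1)·281
281 = 9 × 30 + 11  ⟹  11 = (-9)·311 + (10)·281
30 = 2 × 11 + 8  ⟹  8 = (19)·311 + (-21)·281
11 = 1 × 8 + 3  ⟹  3 = (-28)·311 + (31)·281
8 = 2 × 3 + 2  ⟹  2 = (75)·311 + (-83)·281
3 = 1 × 2 + 1  ⟹  1 = (-103)·311 + (114)·281
So (114)·281 ≡ 1 (mod 311), i.e. 281^(-1) ≡ 114 (mod 311).
Check: 281 × 114 = 32034 ≡ 1 (mod 311)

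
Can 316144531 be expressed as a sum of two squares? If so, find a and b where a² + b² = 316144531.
Not possible

Factorization: 316144531 = 73 × 163^3
By Fermat: n is sum of two squares iff every prime p ≡ 3 (mod 4) appears to even power.
Prime(s) ≡ 3 (mod 4) with odd exponent: [(163, 3)]
Therefore 316144531 cannot be expressed as a² + b².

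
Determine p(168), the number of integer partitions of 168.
228204732751

p(n) counts ways to write n as a sum of positive integers (order ignored).
Euler's pentagonal recurrence: p(k) = p(k-1) + p(k-2) - p(k-5) - p(k-7) + p(k-12) + p(k-15) - ... (offsets j(3j∓1)/2, signs ++--, p(0)=1, p(<0)=0).
DP table for k = 0..167: p(0)=1, p(1)=1, p(2)=2, p(3)=3, p(4)=5, p(5)=7, p(6)=11, p(7)=15, p(8)=22, p(9)=30, p(10)=42, p(11)=56, p(12)=77, p(13)=101, p(14)=135, p(15)=176, p(16)=231, p(17)=297, p(18)=385, p(19)=490, p(20)=627, p(21)=792, p(22)=1002, p(23)=1255, p(24)=1575, p(25)=1958, p(26)=2436, p(27)=3010, p(28)=3718, p(29)=4565, p(30)=5604, p(31)=6842, p(32)=8349, p(33)=10143, p(34)=12310, p(35)=14883, p(36)=17977, p(37)=21637, p(38)=26015, p(39)=31185, p(40)=37338, p(41)=44583, p(42)=53174, p(43)=63261, p(44)=75175, p(45)=89134, p(46)=105558, p(47)=124754, p(48)=147273, p(49)=173525, p(50)=204226, p(51)=239943, p(52)=281589, p(53)=329931, p(54)=386155, p(55)=451276, p(56)=526823, p(57)=614154, p(58)=715220, p(59)=831820, p(60)=966467, p(61)=1121505, p(62)=1300156, p(63)=1505499, p(64)=1741630, p(65)=2012558, p(66)=2323520, p(67)=2679689, p(68)=3087735, p(69)=3554345, p(70)=4087968, p(71)=4697205, p(72)=5392783, p(73)=6185689, p(74)=7089500, p(75)=8118264, p(76)=9289091, p(77)=10619863, p(78)=12132164, p(79)=13848650, p(80)=15796476, p(81)=18004327, p(82)=20506255, p(83)=23338469, p(84)=26543660, p(85)=30167357, p(86)=34262962, p(87)=38887673, p(88)=44108109, p(89)=49995925, p(90)=56634173, p(91)=64112359, p(92)=72533807, p(93)=82010177, p(94)=92669720, p(95)=104651419, p(96)=118114304, p(97)=133230930, p(98)=150198136, p(99)=169229875, p(100)=190569292, p(101)=214481126, p(102)=241265379, p(103)=271248950, p(104)=304801365, p(105)=342325709, p(106)=384276336, p(107)=431149389, p(108)=483502844, p(109)=541946240, p(110)=607163746, p(111)=679903203, p(112)=761002156, p(113)=851376628, p(114)=952050665, p(115)=1064144451, p(116)=1188908248, p(117)=1327710076, p(118)=1482074143, p(119)=1653668665, p(120)=1844349560, p(121)=2056148051, p(122)=2291320912, p(123)=2552338241, p(124)=2841940500, p(125)=3163127352, p(126)=3519222692, p(127)=3913864295, p(128)=4351078600, p(129)=4835271870, p(130)=5371315400, p(131)=5964539504, p(132)=6620830889, p(133)=7346629512, p(134)=8149040695, p(135)=9035836076, p(136)=10015581680, p(137)=11097645016, p(138)=12292341831, p(139)=13610949895, p(140)=15065878135, p(141)=16670689208, p(142)=18440293320, p(143)=20390982757, p(144)=22540654445, p(145)=24908858009, p(146)=27517052599, p(147)=30388671978, p(148)=33549419497, p(149)=37027355200, p(150)=40853235313, p(151)=45060624582, p(152)=49686288421, p(153)=54770336324, p(154)=60356673280, p(155)=66493182097, p(156)=73232243759, p(157)=80630964769, p(158)=88751778802, p(159)=97662728555, p(160)=107438159466, p(161)=118159068427, p(162)=129913904637, p(163)=142798995930, p(164)=156919475295, p(165)=172389800255, p(166)=189334822579, p(167)=207890420102.
Final step: p(168) = p(167) + p(166) - p(163) - p(161) + p(156) + p(153) - p(146) - p(142) + p(133) + p(128) - p(117) - p(111) + p(98) + p(91) - p(76) - p(68) + p(51) + p(42) - p(23) - p(13)
= 207890420102 + 189334822579 - 142798995930 - 118159068427 + 73232243759 + 54770336324 - 27517052599 - 18440293320 + 7346629512 + 4351078600 - 1327710076 - 679903203 + 150198136 + 64112359 - 9289091 - 3087735 + 239943 + 53174 - 1255 - 101
= 228204732751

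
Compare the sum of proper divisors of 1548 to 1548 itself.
abundant

Proper divisors of 1548: sum = 1 + 2 + 3 + 4 + 6 + 9 + 12 + 18 + ... + 258 + 387 + 516 + 774 (17 divisors) = 2456
Since 2456 > 1548, 1548 is abundant.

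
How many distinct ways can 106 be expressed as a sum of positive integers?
384276336

p(n) counts ways to write n as a sum of positive integers (order ignored).
Euler's pentagonal recurrence: p(k) = p(k-1) + p(k-2) - p(k-5) - p(k-7) + p(k-12) + p(k-15) - ... (offsets j(3j∓1)/2, signs ++--, p(0)=1, p(<0)=0).
DP table for k = 0..105: p(0)=1, p(1)=1, p(2)=2, p(3)=3, p(4)=5, p(5)=7, p(6)=11, p(7)=15, p(8)=22, p(9)=30, p(10)=42, p(11)=56, p(12)=77, p(13)=101, p(14)=135, p(15)=176, p(16)=231, p(17)=297, p(18)=385, p(19)=490, p(20)=627, p(21)=792, p(22)=1002, p(23)=1255, p(24)=1575, p(25)=1958, p(26)=2436, p(27)=3010, p(28)=3718, p(29)=4565, p(30)=5604, p(31)=6842, p(32)=8349, p(33)=10143, p(34)=12310, p(35)=14883, p(36)=17977, p(37)=21637, p(38)=26015, p(39)=31185, p(40)=37338, p(41)=44583, p(42)=53174, p(43)=63261, p(44)=75175, p(45)=89134, p(46)=105558, p(47)=124754, p(48)=147273, p(49)=173525, p(50)=204226, p(51)=239943, p(52)=281589, p(53)=329931, p(54)=386155, p(55)=451276, p(56)=526823, p(57)=614154, p(58)=715220, p(59)=831820, p(60)=966467, p(61)=1121505, p(62)=1300156, p(63)=1505499, p(64)=1741630, p(65)=2012558, p(66)=2323520, p(67)=2679689, p(68)=3087735, p(69)=3554345, p(70)=4087968, p(71)=4697205, p(72)=5392783, p(73)=6185689, p(74)=7089500, p(75)=8118264, p(76)=9289091, p(77)=10619863, p(78)=12132164, p(79)=13848650, p(80)=15796476, p(81)=18004327, p(82)=20506255, p(83)=23338469, p(84)=26543660, p(85)=30167357, p(86)=34262962, p(87)=38887673, p(88)=44108109, p(89)=49995925, p(90)=56634173, p(91)=64112359, p(92)=72533807, p(93)=82010177, p(94)=92669720, p(95)=104651419, p(96)=118114304, p(97)=133230930, p(98)=150198136, p(99)=169229875, p(100)=190569292, p(101)=214481126, p(102)=241265379, p(103)=271248950, p(104)=304801365, p(105)=342325709.
Final step: p(106) = p(105) + p(104) - p(101) - p(99) + p(94) + p(91) - p(84) - p(80) + p(71) + p(66) - p(55) - p(49) + p(36) + p(29) - p(14) - p(6)
= 342325709 + 304801365 - 214481126 - 169229875 + 92669720 + 64112359 - 26543660 - 15796476 + 4697205 + 2323520 - 451276 - 173525 + 17977 + 4565 - 135 - 11
= 384276336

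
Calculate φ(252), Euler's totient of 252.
72

252 = 2^2 × 3^2 × 7
φ(n) = n × ∏(1 - 1/p) for each prime p dividing n
φ(252) = 252 × (1 - 1/2) × (1 - 1/3) × (1 - 1/7) = 72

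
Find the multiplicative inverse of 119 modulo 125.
104

gcd(119, 125) = 1, so the inverse exists.
Extended Euclidean algorithm on (125, 119):
125 = 1 × 119 + 6  ⟹  6 = (1)·125 + (-1)·119
119 = 19 × 6 + 5  ⟹  5 = (-19)·125 + (20)·119
6 = 1 × 5 + 1  ⟹  1 = (20)·125 + (-21)·119
So (-21)·119 ≡ 1 (mod 125), i.e. 119^(-1) ≡ -21 ≡ 104 (mod 125).
Check: 119 × 104 = 12376 ≡ 1 (mod 125)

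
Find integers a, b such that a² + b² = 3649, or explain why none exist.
7² + 60² (a=7, b=60)

Factorization: 3649 = 41 × 89
By Fermat: n is sum of two squares iff every prime p ≡ 3 (mod 4) appears to even power.
All primes ≡ 3 (mod 4) appear to even power.
Search a = 0, 1, 2, … for 3649 - a² a perfect square: first hit at a = 7: 3649 - 49 = 3600 = 60².
3649 = 7² + 60² = 49 + 3600 ✓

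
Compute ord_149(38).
148

149 is prime, so ord(38) divides φ(149) = 148.
Divisors of 148: 1, 2, 4, 37, 74, 148.
Repeated squaring: 38^1 ≡ 38, 38^2 ≡ 103, 38^4 ≡ 30, 38^8 ≡ 6, 38^16 ≡ 36, 38^32 ≡ 104, 38^64 ≡ 88, 38^128 ≡ 145 (mod 149).
Test 38^d mod 149 for each divisor d in increasing order:
38^1 ≡ 38
38^2 ≡ 103
38^4 ≡ 30
38^37 = 38^32·38^4·38^1 ≡ 105
38^74 = 38^64·38^8·38^2 ≡ 148
38^148 = 38^128·38^16·38^4 ≡ 1  ← first divisor giving 1
The order is 148.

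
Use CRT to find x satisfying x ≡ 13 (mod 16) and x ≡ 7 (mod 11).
29

Using Chinese Remainder Theorem:
M = 16 × 11 = 176
M1 = 11, M2 = 16
y1 = 11^(-1) mod 16 = 3
y2 = 16^(-1) mod 11 = 9
x = (13×11×3 + 7×16×9) mod 176 = 29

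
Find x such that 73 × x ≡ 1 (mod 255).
7

gcd(73, 255) = 1, so the inverse exists.
Extended Euclidean algorithm on (255, 73):
255 = 3 × 73 + 36  ⟹  36 = (1)·255 + (-3)·73
73 = 2 × 36 + 1  ⟹  1 = (-2)·255 + (7)·73
So (7)·73 ≡ 1 (mod 255), i.e. 73^(-1) ≡ 7 (mod 255).
Check: 73 × 7 = 511 ≡ 1 (mod 255)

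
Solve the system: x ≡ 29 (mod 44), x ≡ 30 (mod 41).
645

Using Chinese Remainder Theorem:
M = 44 × 41 = 1804
M1 = 41, M2 = 44
y1 = 41^(-1) mod 44 = 29
y2 = 44^(-1) mod 41 = 14
x = (29×41×29 + 30×44×14) mod 1804 = 645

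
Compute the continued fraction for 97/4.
[24; 4]

Euclidean algorithm steps:
97 = 24 × 4 + 1
4 = 4 × 1 + 0
Continued fraction: [24; 4]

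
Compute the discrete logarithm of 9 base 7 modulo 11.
8

Baby-step giant-step with step n = ⌈√11⌉ = 4.
Baby steps 7^j mod 11 (j:value) for j=0..3: 0:1, 1:7, 2:5, 3:2.
Giant-step multiplier: 7^(-4) ≡ 7^(10-4) = 7^6 ≡ 4 (mod 11).
Giant steps γ_i = 9·4^i mod 11: γ_0=9, γ_1=3, γ_2=1 (in table at j=0).
x = i·n + j = 2·4 + 0 = 8.
Check: 7^8 ≡ 9 (mod 11).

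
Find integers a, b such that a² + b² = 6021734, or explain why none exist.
Not possible

Factorization: 6021734 = 2 × 29 × 47^3
By Fermat: n is sum of two squares iff every prime p ≡ 3 (mod 4) appears to even power.
Prime(s) ≡ 3 (mod 4) with odd exponent: [(47, 3)]
Therefore 6021734 cannot be expressed as a² + b².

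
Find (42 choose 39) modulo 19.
4

Using Lucas' theorem:
Write n=42 and k=39 in base 19:
n in base 19: [2, 4]
k in base 19: [2, 1]
C(42,39) mod 19 = ∏ C(n_i, k_i) mod 19
Digit binomials (mod 19): C(2,2) = 1; C(4,1) = 4
Product: 1 × 4 = 4 ≡ 4 (mod 19)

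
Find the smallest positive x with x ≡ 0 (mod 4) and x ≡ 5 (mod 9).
32

Using Chinese Remainder Theorem:
M = 4 × 9 = 36
M1 = 9, M2 = 4
y1 = 9^(-1) mod 4 = 1
y2 = 4^(-1) mod 9 = 7
x = (0×9×1 + 5×4×7) mod 36 = 32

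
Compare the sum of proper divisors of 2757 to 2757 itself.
deficient

Proper divisors of 2757: sum = 1 + 3 + 919 = 923
Since 923 < 2757, 2757 is deficient.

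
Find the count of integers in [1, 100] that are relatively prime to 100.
40

100 = 2^2 × 5^2
φ(n) = n × ∏(1 - 1/p) for each prime p dividing n
φ(100) = 100 × (1 - 1/2) × (1 - 1/5) = 40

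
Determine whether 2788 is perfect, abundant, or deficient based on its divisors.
deficient

Proper divisors of 2788: sum = 1 + 2 + 4 + 17 + 34 + 41 + 68 + 82 + 164 + 697 + 1394 = 2504
Since 2504 < 2788, 2788 is deficient.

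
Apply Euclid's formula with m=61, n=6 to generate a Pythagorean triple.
(3685, 732, 3757)

Euclid's formula: a = m² - n², b = 2mn, c = m² + n²
m = 61, n = 6
a = 61² - 6² = 3721 - 36 = 3685
b = 2 × 61 × 6 = 732
c = 61² + 6² = 3721 + 36 = 3757
Verification: 3685² + 732² = 13579225 + 535824 = 14115049 = 3757² ✓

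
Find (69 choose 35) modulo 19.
0

Using Lucas' theorem:
Write n=69 and k=35 in base 19:
n in base 19: [3, 12]
k in base 19: [1, 16]
C(69,35) mod 19 = ∏ C(n_i, k_i) mod 19
Digit binomials (mod 19): C(3,1) = 3; C(12,16) = 0 (k_i > n_i)
Product: 3 × 0 = 0 ≡ 0 (mod 19)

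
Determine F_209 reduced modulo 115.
79

Matrix identity: Q^n = [[F_(n+1), F_n], [F_n, F_(n-1)]] with Q = [[1,1],[1,0]].
n = 209 = 11010001₂. Square-and-multiply, entries mod 115:
Q^1 = [[1,1],[1,0]]
Q^3 = (Q^1)²·Q = [[3,2],[2,1]]
Q^6 = (Q^3)² = [[13,8],[8,5]]
Q^13 = (Q^6)²·Q = [[32,3],[3,29]]
Q^26 = (Q^13)² = [[113,68],[68,45]]
Q^52 = (Q^26)² = [[28,49],[49,94]]
Q^104 = (Q^52)² = [[80,113],[113,82]]
Q^209 = (Q^104)²·Q = [[100,79],[79,21]]
F_209 mod 115 = Q^209[0][1] = 79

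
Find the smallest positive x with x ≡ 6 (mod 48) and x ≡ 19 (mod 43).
1782

Using Chinese Remainder Theorem:
M = 48 × 43 = 2064
M1 = 43, M2 = 48
y1 = 43^(-1) mod 48 = 19
y2 = 48^(-1) mod 43 = 26
x = (6×43×19 + 19×48×26) mod 2064 = 1782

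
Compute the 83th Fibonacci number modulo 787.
595

Matrix identity: Q^n = [[F_(n+1), F_n], [F_n, F_(n-1)]] with Q = [[1,1],[1,0]].
n = 83 = 1010011₂. Square-and-multiply, entries mod 787:
Q^1 = [[1,1],[1,0]]
Q^2 = (Q^1)² = [[2,1],[1,1]]
Q^5 = (Q^2)²·Q = [[8,5],[5,3]]
Q^10 = (Q^5)² = [[89,55],[55,34]]
Q^20 = (Q^10)² = [[715,469],[469,246]]
Q^41 = (Q^20)²·Q = [[608,63],[63,545]]
Q^83 = (Q^41)²·Q = [[43,595],[595,235]]
F_83 mod 787 = Q^83[0][1] = 595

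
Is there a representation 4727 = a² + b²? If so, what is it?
Not possible

Factorization: 4727 = 29 × 163
By Fermat: n is sum of two squares iff every prime p ≡ 3 (mod 4) appears to even power.
Prime(s) ≡ 3 (mod 4) with odd exponent: [(163, 1)]
Therefore 4727 cannot be expressed as a² + b².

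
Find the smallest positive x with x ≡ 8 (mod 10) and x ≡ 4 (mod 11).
48

Using Chinese Remainder Theorem:
M = 10 × 11 = 110
M1 = 11, M2 = 10
y1 = 11^(-1) mod 10 = 1
y2 = 10^(-1) mod 11 = 10
x = (8×11×1 + 4×10×10) mod 110 = 48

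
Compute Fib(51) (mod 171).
2

Matrix identity: Q^n = [[F_(n+1), F_n], [F_n, F_(n-1)]] with Q = [[1,1],[1,0]].
n = 51 = 110011₂. Square-and-multiply, entries mod 171:
Q^1 = [[1,1],[1,0]]
Q^3 = (Q^1)²·Q = [[3,2],[2,1]]
Q^6 = (Q^3)² = [[13,8],[8,5]]
Q^12 = (Q^6)² = [[62,144],[144,89]]
Q^25 = (Q^12)²·Q = [[154,127],[127,27]]
Q^51 = (Q^25)²·Q = [[75,2],[2,73]]
F_51 mod 171 = Q^51[0][1] = 2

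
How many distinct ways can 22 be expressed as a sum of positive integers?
1002

p(n) counts ways to write n as a sum of positive integers (order ignored).
Euler's pentagonal recurrence: p(k) = p(k-1) + p(k-2) - p(k-5) - p(k-7) + p(k-12) + p(k-15) - ... (offsets j(3j∓1)/2, signs ++--, p(0)=1, p(<0)=0).
DP table for k = 0..21: p(0)=1, p(1)=1, p(2)=2, p(3)=3, p(4)=5, p(5)=7, p(6)=11, p(7)=15, p(8)=22, p(9)=30, p(10)=42, p(11)=56, p(12)=77, p(13)=101, p(14)=135, p(15)=176, p(16)=231, p(17)=297, p(18)=385, p(19)=490, p(20)=627, p(21)=792.
Final step: p(22) = p(21) + p(20) - p(17) - p(15) + p(10) + p(7) - p(0)
= 792 + 627 - 297 - 176 + 42 + 15 - 1
= 1002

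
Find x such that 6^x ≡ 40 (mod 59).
7

Baby-step giant-step with step n = ⌈√59⌉ = 8.
Baby steps 6^j mod 59 (j:value) for j=0..7: 0:1, 1:6, 2:36, 3:39, 4:57, 5:47, 6:46, 7:40.
h = 40 is already in the table at j=7, so x = 7.
Check: 6^7 ≡ 40 (mod 59).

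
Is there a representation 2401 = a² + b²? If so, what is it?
0² + 49² (a=0, b=49)

Factorization: 2401 = 7^4
By Fermat: n is sum of two squares iff every prime p ≡ 3 (mod 4) appears to even power.
All primes ≡ 3 (mod 4) appear to even power.
Search a = 0, 1, 2, … for 2401 - a² a perfect square: first hit at a = 0: 2401 - 0 = 2401 = 49².
2401 = 0² + 49² = 0 + 2401 ✓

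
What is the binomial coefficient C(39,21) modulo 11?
0

Using Lucas' theorem:
Write n=39 and k=21 in base 11:
n in base 11: [3, 6]
k in base 11: [1, 10]
C(39,21) mod 11 = ∏ C(n_i, k_i) mod 11
Digit binomials (mod 11): C(3,1) = 3; C(6,10) = 0 (k_i > n_i)
Product: 3 × 0 = 0 ≡ 0 (mod 11)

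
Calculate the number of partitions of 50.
204226

p(n) counts ways to write n as a sum of positive integers (order ignored).
Euler's pentagonal recurrence: p(k) = p(k-1) + p(k-2) - p(k-5) - p(k-7) + p(k-12) + p(k-15) - ... (offsets j(3j∓1)/2, signs ++--, p(0)=1, p(<0)=0).
DP table for k = 0..49: p(0)=1, p(1)=1, p(2)=2, p(3)=3, p(4)=5, p(5)=7, p(6)=11, p(7)=15, p(8)=22, p(9)=30, p(10)=42, p(11)=56, p(12)=77, p(13)=101, p(14)=135, p(15)=176, p(16)=231, p(17)=297, p(18)=385, p(19)=490, p(20)=627, p(21)=792, p(22)=1002, p(23)=1255, p(24)=1575, p(25)=1958, p(26)=2436, p(27)=3010, p(28)=3718, p(29)=4565, p(30)=5604, p(31)=6842, p(32)=8349, p(33)=10143, p(34)=12310, p(35)=14883, p(36)=17977, p(37)=21637, p(38)=26015, p(39)=31185, p(40)=37338, p(41)=44583, p(42)=53174, p(43)=63261, p(44)=75175, p(45)=89134, p(46)=105558, p(47)=124754, p(48)=147273, p(49)=173525.
Final step: p(50) = p(49) + p(48) - p(45) - p(43) + p(38) + p(35) - p(28) - p(24) + p(15) + p(10)
= 173525 + 147273 - 89134 - 63261 + 26015 + 14883 - 3718 - 1575 + 176 + 42
= 204226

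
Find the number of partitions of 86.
34262962

p(n) counts ways to write n as a sum of positive integers (order ignored).
Euler's pentagonal recurrence: p(k) = p(k-1) + p(k-2) - p(k-5) - p(k-7) + p(k-12) + p(k-15) - ... (offsets j(3j∓1)/2, signs ++--, p(0)=1, p(<0)=0).
DP table for k = 0..85: p(0)=1, p(1)=1, p(2)=2, p(3)=3, p(4)=5, p(5)=7, p(6)=11, p(7)=15, p(8)=22, p(9)=30, p(10)=42, p(11)=56, p(12)=77, p(13)=101, p(14)=135, p(15)=176, p(16)=231, p(17)=297, p(18)=385, p(19)=490, p(20)=627, p(21)=792, p(22)=1002, p(23)=1255, p(24)=1575, p(25)=1958, p(26)=2436, p(27)=3010, p(28)=3718, p(29)=4565, p(30)=5604, p(31)=6842, p(32)=8349, p(33)=10143, p(34)=12310, p(35)=14883, p(36)=17977, p(37)=21637, p(38)=26015, p(39)=31185, p(40)=37338, p(41)=44583, p(42)=53174, p(43)=63261, p(44)=75175, p(45)=89134, p(46)=105558, p(47)=124754, p(48)=147273, p(49)=173525, p(50)=204226, p(51)=239943, p(52)=281589, p(53)=329931, p(54)=386155, p(55)=451276, p(56)=526823, p(57)=614154, p(58)=715220, p(59)=831820, p(60)=966467, p(61)=1121505, p(62)=1300156, p(63)=1505499, p(64)=1741630, p(65)=2012558, p(66)=2323520, p(67)=2679689, p(68)=3087735, p(69)=3554345, p(70)=4087968, p(71)=4697205, p(72)=5392783, p(73)=6185689, p(74)=7089500, p(75)=8118264, p(76)=9289091, p(77)=10619863, p(78)=12132164, p(79)=13848650, p(80)=15796476, p(81)=18004327, p(82)=20506255, p(83)=23338469, p(84)=26543660, p(85)=30167357.
Final step: p(86) = p(85) + p(84) - p(81) - p(79) + p(74) + p(71) - p(64) - p(60) + p(51) + p(46) - p(35) - p(29) + p(16) + p(9)
= 30167357 + 26543660 - 18004327 - 13848650 + 7089500 + 4697205 - 1741630 - 966467 + 239943 + 105558 - 14883 - 4565 + 231 + 30
= 34262962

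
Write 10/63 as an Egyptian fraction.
1/7 + 1/63

Greedy algorithm:
10/63: ceiling(63/10) = 7, use 1/7
1/63: ceiling(63/1) = 63, use 1/63
Result: 10/63 = 1/7 + 1/63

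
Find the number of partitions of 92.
72533807

p(n) counts ways to write n as a sum of positive integers (order ignored).
Euler's pentagonal recurrence: p(k) = p(k-1) + p(k-2) - p(k-5) - p(k-7) + p(k-12) + p(k-15) - ... (offsets j(3j∓1)/2, signs ++--, p(0)=1, p(<0)=0).
DP table for k = 0..91: p(0)=1, p(1)=1, p(2)=2, p(3)=3, p(4)=5, p(5)=7, p(6)=11, p(7)=15, p(8)=22, p(9)=30, p(10)=42, p(11)=56, p(12)=77, p(13)=101, p(14)=135, p(15)=176, p(16)=231, p(17)=297, p(18)=385, p(19)=490, p(20)=627, p(21)=792, p(22)=1002, p(23)=1255, p(24)=1575, p(25)=1958, p(26)=2436, p(27)=3010, p(28)=3718, p(29)=4565, p(30)=5604, p(31)=6842, p(32)=8349, p(33)=10143, p(34)=12310, p(35)=14883, p(36)=17977, p(37)=21637, p(38)=26015, p(39)=31185, p(40)=37338, p(41)=44583, p(42)=53174, p(43)=63261, p(44)=75175, p(45)=89134, p(46)=105558, p(47)=124754, p(48)=147273, p(49)=173525, p(50)=204226, p(51)=239943, p(52)=281589, p(53)=329931, p(54)=386155, p(55)=451276, p(56)=526823, p(57)=614154, p(58)=715220, p(59)=831820, p(60)=966467, p(61)=1121505, p(62)=1300156, p(63)=1505499, p(64)=1741630, p(65)=2012558, p(66)=2323520, p(67)=2679689, p(68)=3087735, p(69)=3554345, p(70)=4087968, p(71)=4697205, p(72)=5392783, p(73)=6185689, p(74)=7089500, p(75)=8118264, p(76)=9289091, p(77)=10619863, p(78)=12132164, p(79)=13848650, p(80)=15796476, p(81)=18004327, p(82)=20506255, p(83)=23338469, p(84)=26543660, p(85)=30167357, p(86)=34262962, p(87)=38887673, p(88)=44108109, p(89)=49995925, p(90)=56634173, p(91)=64112359.
Final step: p(92) = p(91) + p(90) - p(87) - p(85) + p(80) + p(77) - p(70) - p(66) + p(57) + p(52) - p(41) - p(35) + p(22) + p(15) - p(0)
= 64112359 + 56634173 - 38887673 - 30167357 + 15796476 + 10619863 - 4087968 - 2323520 + 614154 + 281589 - 44583 - 14883 + 1002 + 176 - 1
= 72533807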